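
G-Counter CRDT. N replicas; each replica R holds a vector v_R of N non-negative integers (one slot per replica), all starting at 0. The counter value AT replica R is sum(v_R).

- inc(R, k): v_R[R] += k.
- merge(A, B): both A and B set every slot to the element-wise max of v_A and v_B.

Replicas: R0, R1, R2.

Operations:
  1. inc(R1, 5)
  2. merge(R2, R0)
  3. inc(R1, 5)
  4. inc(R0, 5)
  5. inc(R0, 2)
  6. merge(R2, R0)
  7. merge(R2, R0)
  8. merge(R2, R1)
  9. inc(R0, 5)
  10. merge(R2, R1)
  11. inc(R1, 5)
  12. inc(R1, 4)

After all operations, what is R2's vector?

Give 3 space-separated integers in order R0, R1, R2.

Op 1: inc R1 by 5 -> R1=(0,5,0) value=5
Op 2: merge R2<->R0 -> R2=(0,0,0) R0=(0,0,0)
Op 3: inc R1 by 5 -> R1=(0,10,0) value=10
Op 4: inc R0 by 5 -> R0=(5,0,0) value=5
Op 5: inc R0 by 2 -> R0=(7,0,0) value=7
Op 6: merge R2<->R0 -> R2=(7,0,0) R0=(7,0,0)
Op 7: merge R2<->R0 -> R2=(7,0,0) R0=(7,0,0)
Op 8: merge R2<->R1 -> R2=(7,10,0) R1=(7,10,0)
Op 9: inc R0 by 5 -> R0=(12,0,0) value=12
Op 10: merge R2<->R1 -> R2=(7,10,0) R1=(7,10,0)
Op 11: inc R1 by 5 -> R1=(7,15,0) value=22
Op 12: inc R1 by 4 -> R1=(7,19,0) value=26

Answer: 7 10 0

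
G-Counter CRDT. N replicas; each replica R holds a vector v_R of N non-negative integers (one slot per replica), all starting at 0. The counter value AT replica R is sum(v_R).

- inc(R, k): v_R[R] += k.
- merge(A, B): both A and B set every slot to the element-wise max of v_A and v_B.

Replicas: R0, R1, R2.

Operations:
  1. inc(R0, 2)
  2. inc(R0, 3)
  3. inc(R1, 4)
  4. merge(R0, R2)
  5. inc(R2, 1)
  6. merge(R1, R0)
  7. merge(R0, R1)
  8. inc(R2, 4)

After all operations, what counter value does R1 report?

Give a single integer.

Answer: 9

Derivation:
Op 1: inc R0 by 2 -> R0=(2,0,0) value=2
Op 2: inc R0 by 3 -> R0=(5,0,0) value=5
Op 3: inc R1 by 4 -> R1=(0,4,0) value=4
Op 4: merge R0<->R2 -> R0=(5,0,0) R2=(5,0,0)
Op 5: inc R2 by 1 -> R2=(5,0,1) value=6
Op 6: merge R1<->R0 -> R1=(5,4,0) R0=(5,4,0)
Op 7: merge R0<->R1 -> R0=(5,4,0) R1=(5,4,0)
Op 8: inc R2 by 4 -> R2=(5,0,5) value=10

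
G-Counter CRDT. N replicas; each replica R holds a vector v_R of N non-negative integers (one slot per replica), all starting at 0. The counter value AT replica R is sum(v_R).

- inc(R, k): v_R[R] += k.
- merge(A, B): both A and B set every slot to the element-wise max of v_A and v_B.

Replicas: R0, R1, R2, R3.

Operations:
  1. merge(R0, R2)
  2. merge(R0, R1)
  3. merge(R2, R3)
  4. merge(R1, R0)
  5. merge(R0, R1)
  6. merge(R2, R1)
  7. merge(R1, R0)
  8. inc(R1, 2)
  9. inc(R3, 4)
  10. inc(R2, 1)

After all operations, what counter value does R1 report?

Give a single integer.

Answer: 2

Derivation:
Op 1: merge R0<->R2 -> R0=(0,0,0,0) R2=(0,0,0,0)
Op 2: merge R0<->R1 -> R0=(0,0,0,0) R1=(0,0,0,0)
Op 3: merge R2<->R3 -> R2=(0,0,0,0) R3=(0,0,0,0)
Op 4: merge R1<->R0 -> R1=(0,0,0,0) R0=(0,0,0,0)
Op 5: merge R0<->R1 -> R0=(0,0,0,0) R1=(0,0,0,0)
Op 6: merge R2<->R1 -> R2=(0,0,0,0) R1=(0,0,0,0)
Op 7: merge R1<->R0 -> R1=(0,0,0,0) R0=(0,0,0,0)
Op 8: inc R1 by 2 -> R1=(0,2,0,0) value=2
Op 9: inc R3 by 4 -> R3=(0,0,0,4) value=4
Op 10: inc R2 by 1 -> R2=(0,0,1,0) value=1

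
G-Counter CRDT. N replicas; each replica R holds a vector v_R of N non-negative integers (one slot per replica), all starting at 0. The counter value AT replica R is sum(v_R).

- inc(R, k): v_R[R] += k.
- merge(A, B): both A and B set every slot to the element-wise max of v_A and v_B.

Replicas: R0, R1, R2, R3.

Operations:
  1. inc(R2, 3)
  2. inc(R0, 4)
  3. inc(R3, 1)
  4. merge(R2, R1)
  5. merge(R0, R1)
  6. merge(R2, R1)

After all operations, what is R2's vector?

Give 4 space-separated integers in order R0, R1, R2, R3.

Op 1: inc R2 by 3 -> R2=(0,0,3,0) value=3
Op 2: inc R0 by 4 -> R0=(4,0,0,0) value=4
Op 3: inc R3 by 1 -> R3=(0,0,0,1) value=1
Op 4: merge R2<->R1 -> R2=(0,0,3,0) R1=(0,0,3,0)
Op 5: merge R0<->R1 -> R0=(4,0,3,0) R1=(4,0,3,0)
Op 6: merge R2<->R1 -> R2=(4,0,3,0) R1=(4,0,3,0)

Answer: 4 0 3 0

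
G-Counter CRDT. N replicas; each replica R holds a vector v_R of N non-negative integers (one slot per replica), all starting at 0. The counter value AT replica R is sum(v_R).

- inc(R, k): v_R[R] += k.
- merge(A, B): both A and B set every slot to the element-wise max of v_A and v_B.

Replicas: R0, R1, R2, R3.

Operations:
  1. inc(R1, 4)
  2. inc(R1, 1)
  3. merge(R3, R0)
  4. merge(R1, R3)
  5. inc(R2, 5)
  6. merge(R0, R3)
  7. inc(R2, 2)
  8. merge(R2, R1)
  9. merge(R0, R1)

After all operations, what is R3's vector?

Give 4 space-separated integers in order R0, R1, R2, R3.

Answer: 0 5 0 0

Derivation:
Op 1: inc R1 by 4 -> R1=(0,4,0,0) value=4
Op 2: inc R1 by 1 -> R1=(0,5,0,0) value=5
Op 3: merge R3<->R0 -> R3=(0,0,0,0) R0=(0,0,0,0)
Op 4: merge R1<->R3 -> R1=(0,5,0,0) R3=(0,5,0,0)
Op 5: inc R2 by 5 -> R2=(0,0,5,0) value=5
Op 6: merge R0<->R3 -> R0=(0,5,0,0) R3=(0,5,0,0)
Op 7: inc R2 by 2 -> R2=(0,0,7,0) value=7
Op 8: merge R2<->R1 -> R2=(0,5,7,0) R1=(0,5,7,0)
Op 9: merge R0<->R1 -> R0=(0,5,7,0) R1=(0,5,7,0)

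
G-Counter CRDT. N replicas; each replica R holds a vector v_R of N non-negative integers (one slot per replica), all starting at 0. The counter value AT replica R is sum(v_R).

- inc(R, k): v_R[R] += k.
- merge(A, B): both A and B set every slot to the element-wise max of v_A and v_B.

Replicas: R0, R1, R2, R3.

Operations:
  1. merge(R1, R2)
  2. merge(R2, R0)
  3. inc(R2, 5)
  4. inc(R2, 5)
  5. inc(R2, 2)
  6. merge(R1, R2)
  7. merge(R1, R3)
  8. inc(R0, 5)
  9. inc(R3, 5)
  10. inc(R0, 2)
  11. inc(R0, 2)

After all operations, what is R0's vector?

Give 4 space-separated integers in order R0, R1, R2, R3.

Answer: 9 0 0 0

Derivation:
Op 1: merge R1<->R2 -> R1=(0,0,0,0) R2=(0,0,0,0)
Op 2: merge R2<->R0 -> R2=(0,0,0,0) R0=(0,0,0,0)
Op 3: inc R2 by 5 -> R2=(0,0,5,0) value=5
Op 4: inc R2 by 5 -> R2=(0,0,10,0) value=10
Op 5: inc R2 by 2 -> R2=(0,0,12,0) value=12
Op 6: merge R1<->R2 -> R1=(0,0,12,0) R2=(0,0,12,0)
Op 7: merge R1<->R3 -> R1=(0,0,12,0) R3=(0,0,12,0)
Op 8: inc R0 by 5 -> R0=(5,0,0,0) value=5
Op 9: inc R3 by 5 -> R3=(0,0,12,5) value=17
Op 10: inc R0 by 2 -> R0=(7,0,0,0) value=7
Op 11: inc R0 by 2 -> R0=(9,0,0,0) value=9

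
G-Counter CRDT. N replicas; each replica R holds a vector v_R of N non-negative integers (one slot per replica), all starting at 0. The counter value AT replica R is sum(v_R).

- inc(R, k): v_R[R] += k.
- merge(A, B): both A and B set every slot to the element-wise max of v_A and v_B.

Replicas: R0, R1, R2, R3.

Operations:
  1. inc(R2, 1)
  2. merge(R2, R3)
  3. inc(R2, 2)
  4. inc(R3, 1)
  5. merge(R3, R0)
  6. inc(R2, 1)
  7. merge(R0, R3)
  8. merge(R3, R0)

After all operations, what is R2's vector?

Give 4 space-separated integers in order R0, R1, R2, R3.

Op 1: inc R2 by 1 -> R2=(0,0,1,0) value=1
Op 2: merge R2<->R3 -> R2=(0,0,1,0) R3=(0,0,1,0)
Op 3: inc R2 by 2 -> R2=(0,0,3,0) value=3
Op 4: inc R3 by 1 -> R3=(0,0,1,1) value=2
Op 5: merge R3<->R0 -> R3=(0,0,1,1) R0=(0,0,1,1)
Op 6: inc R2 by 1 -> R2=(0,0,4,0) value=4
Op 7: merge R0<->R3 -> R0=(0,0,1,1) R3=(0,0,1,1)
Op 8: merge R3<->R0 -> R3=(0,0,1,1) R0=(0,0,1,1)

Answer: 0 0 4 0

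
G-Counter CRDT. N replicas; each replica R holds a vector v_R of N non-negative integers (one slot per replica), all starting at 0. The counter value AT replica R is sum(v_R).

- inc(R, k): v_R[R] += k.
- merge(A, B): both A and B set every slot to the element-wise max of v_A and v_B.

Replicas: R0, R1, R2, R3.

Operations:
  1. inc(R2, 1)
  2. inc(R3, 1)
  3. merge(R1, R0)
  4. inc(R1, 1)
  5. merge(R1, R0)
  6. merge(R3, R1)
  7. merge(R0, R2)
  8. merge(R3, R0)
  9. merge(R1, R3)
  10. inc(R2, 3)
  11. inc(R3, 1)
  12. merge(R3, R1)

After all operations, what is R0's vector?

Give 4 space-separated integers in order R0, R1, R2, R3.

Answer: 0 1 1 1

Derivation:
Op 1: inc R2 by 1 -> R2=(0,0,1,0) value=1
Op 2: inc R3 by 1 -> R3=(0,0,0,1) value=1
Op 3: merge R1<->R0 -> R1=(0,0,0,0) R0=(0,0,0,0)
Op 4: inc R1 by 1 -> R1=(0,1,0,0) value=1
Op 5: merge R1<->R0 -> R1=(0,1,0,0) R0=(0,1,0,0)
Op 6: merge R3<->R1 -> R3=(0,1,0,1) R1=(0,1,0,1)
Op 7: merge R0<->R2 -> R0=(0,1,1,0) R2=(0,1,1,0)
Op 8: merge R3<->R0 -> R3=(0,1,1,1) R0=(0,1,1,1)
Op 9: merge R1<->R3 -> R1=(0,1,1,1) R3=(0,1,1,1)
Op 10: inc R2 by 3 -> R2=(0,1,4,0) value=5
Op 11: inc R3 by 1 -> R3=(0,1,1,2) value=4
Op 12: merge R3<->R1 -> R3=(0,1,1,2) R1=(0,1,1,2)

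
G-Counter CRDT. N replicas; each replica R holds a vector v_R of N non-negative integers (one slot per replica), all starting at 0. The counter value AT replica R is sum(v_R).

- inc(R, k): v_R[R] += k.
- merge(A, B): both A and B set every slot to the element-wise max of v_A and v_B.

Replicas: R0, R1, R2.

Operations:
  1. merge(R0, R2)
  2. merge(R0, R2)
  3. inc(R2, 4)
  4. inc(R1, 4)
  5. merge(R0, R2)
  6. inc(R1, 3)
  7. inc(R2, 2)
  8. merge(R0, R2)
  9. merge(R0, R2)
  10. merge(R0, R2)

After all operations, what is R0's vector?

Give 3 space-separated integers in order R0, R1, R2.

Answer: 0 0 6

Derivation:
Op 1: merge R0<->R2 -> R0=(0,0,0) R2=(0,0,0)
Op 2: merge R0<->R2 -> R0=(0,0,0) R2=(0,0,0)
Op 3: inc R2 by 4 -> R2=(0,0,4) value=4
Op 4: inc R1 by 4 -> R1=(0,4,0) value=4
Op 5: merge R0<->R2 -> R0=(0,0,4) R2=(0,0,4)
Op 6: inc R1 by 3 -> R1=(0,7,0) value=7
Op 7: inc R2 by 2 -> R2=(0,0,6) value=6
Op 8: merge R0<->R2 -> R0=(0,0,6) R2=(0,0,6)
Op 9: merge R0<->R2 -> R0=(0,0,6) R2=(0,0,6)
Op 10: merge R0<->R2 -> R0=(0,0,6) R2=(0,0,6)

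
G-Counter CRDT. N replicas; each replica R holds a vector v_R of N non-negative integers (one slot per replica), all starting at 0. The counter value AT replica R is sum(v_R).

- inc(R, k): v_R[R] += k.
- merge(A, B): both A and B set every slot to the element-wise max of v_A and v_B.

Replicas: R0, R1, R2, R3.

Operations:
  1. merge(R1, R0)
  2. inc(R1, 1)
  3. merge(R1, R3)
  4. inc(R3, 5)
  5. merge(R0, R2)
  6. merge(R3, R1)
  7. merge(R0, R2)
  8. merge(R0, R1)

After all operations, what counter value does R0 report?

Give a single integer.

Answer: 6

Derivation:
Op 1: merge R1<->R0 -> R1=(0,0,0,0) R0=(0,0,0,0)
Op 2: inc R1 by 1 -> R1=(0,1,0,0) value=1
Op 3: merge R1<->R3 -> R1=(0,1,0,0) R3=(0,1,0,0)
Op 4: inc R3 by 5 -> R3=(0,1,0,5) value=6
Op 5: merge R0<->R2 -> R0=(0,0,0,0) R2=(0,0,0,0)
Op 6: merge R3<->R1 -> R3=(0,1,0,5) R1=(0,1,0,5)
Op 7: merge R0<->R2 -> R0=(0,0,0,0) R2=(0,0,0,0)
Op 8: merge R0<->R1 -> R0=(0,1,0,5) R1=(0,1,0,5)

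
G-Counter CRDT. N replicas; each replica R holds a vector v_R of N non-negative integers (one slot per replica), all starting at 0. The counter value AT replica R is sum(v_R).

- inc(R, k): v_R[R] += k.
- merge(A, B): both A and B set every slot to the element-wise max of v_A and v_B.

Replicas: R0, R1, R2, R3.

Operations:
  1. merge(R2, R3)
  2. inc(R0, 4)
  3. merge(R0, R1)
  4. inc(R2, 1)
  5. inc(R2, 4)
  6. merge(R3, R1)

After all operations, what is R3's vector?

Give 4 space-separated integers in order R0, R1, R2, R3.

Op 1: merge R2<->R3 -> R2=(0,0,0,0) R3=(0,0,0,0)
Op 2: inc R0 by 4 -> R0=(4,0,0,0) value=4
Op 3: merge R0<->R1 -> R0=(4,0,0,0) R1=(4,0,0,0)
Op 4: inc R2 by 1 -> R2=(0,0,1,0) value=1
Op 5: inc R2 by 4 -> R2=(0,0,5,0) value=5
Op 6: merge R3<->R1 -> R3=(4,0,0,0) R1=(4,0,0,0)

Answer: 4 0 0 0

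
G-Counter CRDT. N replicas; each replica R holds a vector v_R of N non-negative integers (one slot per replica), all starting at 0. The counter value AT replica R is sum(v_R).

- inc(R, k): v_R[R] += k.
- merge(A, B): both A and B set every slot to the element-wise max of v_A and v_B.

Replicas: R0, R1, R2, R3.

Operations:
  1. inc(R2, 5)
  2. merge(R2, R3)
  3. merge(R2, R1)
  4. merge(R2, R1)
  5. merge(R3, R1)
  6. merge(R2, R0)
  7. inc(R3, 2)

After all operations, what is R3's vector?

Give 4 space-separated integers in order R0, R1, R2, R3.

Op 1: inc R2 by 5 -> R2=(0,0,5,0) value=5
Op 2: merge R2<->R3 -> R2=(0,0,5,0) R3=(0,0,5,0)
Op 3: merge R2<->R1 -> R2=(0,0,5,0) R1=(0,0,5,0)
Op 4: merge R2<->R1 -> R2=(0,0,5,0) R1=(0,0,5,0)
Op 5: merge R3<->R1 -> R3=(0,0,5,0) R1=(0,0,5,0)
Op 6: merge R2<->R0 -> R2=(0,0,5,0) R0=(0,0,5,0)
Op 7: inc R3 by 2 -> R3=(0,0,5,2) value=7

Answer: 0 0 5 2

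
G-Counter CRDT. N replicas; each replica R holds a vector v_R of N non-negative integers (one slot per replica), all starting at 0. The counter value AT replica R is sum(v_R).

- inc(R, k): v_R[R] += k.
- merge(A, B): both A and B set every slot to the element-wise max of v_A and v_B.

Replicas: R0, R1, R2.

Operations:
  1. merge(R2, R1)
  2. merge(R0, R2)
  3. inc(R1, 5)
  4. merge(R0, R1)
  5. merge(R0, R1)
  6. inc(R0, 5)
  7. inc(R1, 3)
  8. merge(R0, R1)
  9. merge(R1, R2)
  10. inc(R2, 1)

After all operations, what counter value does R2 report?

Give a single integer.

Op 1: merge R2<->R1 -> R2=(0,0,0) R1=(0,0,0)
Op 2: merge R0<->R2 -> R0=(0,0,0) R2=(0,0,0)
Op 3: inc R1 by 5 -> R1=(0,5,0) value=5
Op 4: merge R0<->R1 -> R0=(0,5,0) R1=(0,5,0)
Op 5: merge R0<->R1 -> R0=(0,5,0) R1=(0,5,0)
Op 6: inc R0 by 5 -> R0=(5,5,0) value=10
Op 7: inc R1 by 3 -> R1=(0,8,0) value=8
Op 8: merge R0<->R1 -> R0=(5,8,0) R1=(5,8,0)
Op 9: merge R1<->R2 -> R1=(5,8,0) R2=(5,8,0)
Op 10: inc R2 by 1 -> R2=(5,8,1) value=14

Answer: 14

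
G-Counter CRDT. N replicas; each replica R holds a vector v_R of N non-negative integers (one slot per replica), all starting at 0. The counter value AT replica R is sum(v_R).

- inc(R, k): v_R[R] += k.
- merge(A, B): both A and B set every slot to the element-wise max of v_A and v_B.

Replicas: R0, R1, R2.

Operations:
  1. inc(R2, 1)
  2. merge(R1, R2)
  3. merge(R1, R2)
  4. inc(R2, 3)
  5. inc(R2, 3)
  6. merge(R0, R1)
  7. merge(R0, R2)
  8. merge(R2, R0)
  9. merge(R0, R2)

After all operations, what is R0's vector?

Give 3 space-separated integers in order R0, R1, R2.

Answer: 0 0 7

Derivation:
Op 1: inc R2 by 1 -> R2=(0,0,1) value=1
Op 2: merge R1<->R2 -> R1=(0,0,1) R2=(0,0,1)
Op 3: merge R1<->R2 -> R1=(0,0,1) R2=(0,0,1)
Op 4: inc R2 by 3 -> R2=(0,0,4) value=4
Op 5: inc R2 by 3 -> R2=(0,0,7) value=7
Op 6: merge R0<->R1 -> R0=(0,0,1) R1=(0,0,1)
Op 7: merge R0<->R2 -> R0=(0,0,7) R2=(0,0,7)
Op 8: merge R2<->R0 -> R2=(0,0,7) R0=(0,0,7)
Op 9: merge R0<->R2 -> R0=(0,0,7) R2=(0,0,7)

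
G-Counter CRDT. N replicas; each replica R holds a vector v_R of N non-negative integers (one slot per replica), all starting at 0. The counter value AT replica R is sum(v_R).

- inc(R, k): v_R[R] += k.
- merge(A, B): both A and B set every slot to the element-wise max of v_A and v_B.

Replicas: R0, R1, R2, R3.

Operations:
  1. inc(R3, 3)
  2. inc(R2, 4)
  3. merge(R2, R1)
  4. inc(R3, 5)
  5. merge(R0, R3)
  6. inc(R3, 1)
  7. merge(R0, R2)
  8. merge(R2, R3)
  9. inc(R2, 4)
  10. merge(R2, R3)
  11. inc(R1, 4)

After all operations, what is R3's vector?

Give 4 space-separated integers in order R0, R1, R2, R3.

Op 1: inc R3 by 3 -> R3=(0,0,0,3) value=3
Op 2: inc R2 by 4 -> R2=(0,0,4,0) value=4
Op 3: merge R2<->R1 -> R2=(0,0,4,0) R1=(0,0,4,0)
Op 4: inc R3 by 5 -> R3=(0,0,0,8) value=8
Op 5: merge R0<->R3 -> R0=(0,0,0,8) R3=(0,0,0,8)
Op 6: inc R3 by 1 -> R3=(0,0,0,9) value=9
Op 7: merge R0<->R2 -> R0=(0,0,4,8) R2=(0,0,4,8)
Op 8: merge R2<->R3 -> R2=(0,0,4,9) R3=(0,0,4,9)
Op 9: inc R2 by 4 -> R2=(0,0,8,9) value=17
Op 10: merge R2<->R3 -> R2=(0,0,8,9) R3=(0,0,8,9)
Op 11: inc R1 by 4 -> R1=(0,4,4,0) value=8

Answer: 0 0 8 9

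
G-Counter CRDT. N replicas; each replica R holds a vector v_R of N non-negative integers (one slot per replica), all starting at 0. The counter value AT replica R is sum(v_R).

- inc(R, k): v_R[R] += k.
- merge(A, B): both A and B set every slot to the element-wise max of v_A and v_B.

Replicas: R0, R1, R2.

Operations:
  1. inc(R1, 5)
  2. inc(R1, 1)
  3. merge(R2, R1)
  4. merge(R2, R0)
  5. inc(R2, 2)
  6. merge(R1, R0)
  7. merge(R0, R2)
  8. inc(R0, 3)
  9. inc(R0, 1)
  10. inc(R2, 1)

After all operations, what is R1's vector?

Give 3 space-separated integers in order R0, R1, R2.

Answer: 0 6 0

Derivation:
Op 1: inc R1 by 5 -> R1=(0,5,0) value=5
Op 2: inc R1 by 1 -> R1=(0,6,0) value=6
Op 3: merge R2<->R1 -> R2=(0,6,0) R1=(0,6,0)
Op 4: merge R2<->R0 -> R2=(0,6,0) R0=(0,6,0)
Op 5: inc R2 by 2 -> R2=(0,6,2) value=8
Op 6: merge R1<->R0 -> R1=(0,6,0) R0=(0,6,0)
Op 7: merge R0<->R2 -> R0=(0,6,2) R2=(0,6,2)
Op 8: inc R0 by 3 -> R0=(3,6,2) value=11
Op 9: inc R0 by 1 -> R0=(4,6,2) value=12
Op 10: inc R2 by 1 -> R2=(0,6,3) value=9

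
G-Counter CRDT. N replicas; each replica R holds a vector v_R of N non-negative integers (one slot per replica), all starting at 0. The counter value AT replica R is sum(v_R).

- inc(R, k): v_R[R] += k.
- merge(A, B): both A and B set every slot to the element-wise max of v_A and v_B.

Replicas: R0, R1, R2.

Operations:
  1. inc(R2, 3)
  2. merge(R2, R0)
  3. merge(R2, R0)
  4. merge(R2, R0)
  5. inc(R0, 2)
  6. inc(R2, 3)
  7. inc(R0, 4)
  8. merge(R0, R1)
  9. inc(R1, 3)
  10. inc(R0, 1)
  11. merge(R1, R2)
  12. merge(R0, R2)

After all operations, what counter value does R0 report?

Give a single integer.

Op 1: inc R2 by 3 -> R2=(0,0,3) value=3
Op 2: merge R2<->R0 -> R2=(0,0,3) R0=(0,0,3)
Op 3: merge R2<->R0 -> R2=(0,0,3) R0=(0,0,3)
Op 4: merge R2<->R0 -> R2=(0,0,3) R0=(0,0,3)
Op 5: inc R0 by 2 -> R0=(2,0,3) value=5
Op 6: inc R2 by 3 -> R2=(0,0,6) value=6
Op 7: inc R0 by 4 -> R0=(6,0,3) value=9
Op 8: merge R0<->R1 -> R0=(6,0,3) R1=(6,0,3)
Op 9: inc R1 by 3 -> R1=(6,3,3) value=12
Op 10: inc R0 by 1 -> R0=(7,0,3) value=10
Op 11: merge R1<->R2 -> R1=(6,3,6) R2=(6,3,6)
Op 12: merge R0<->R2 -> R0=(7,3,6) R2=(7,3,6)

Answer: 16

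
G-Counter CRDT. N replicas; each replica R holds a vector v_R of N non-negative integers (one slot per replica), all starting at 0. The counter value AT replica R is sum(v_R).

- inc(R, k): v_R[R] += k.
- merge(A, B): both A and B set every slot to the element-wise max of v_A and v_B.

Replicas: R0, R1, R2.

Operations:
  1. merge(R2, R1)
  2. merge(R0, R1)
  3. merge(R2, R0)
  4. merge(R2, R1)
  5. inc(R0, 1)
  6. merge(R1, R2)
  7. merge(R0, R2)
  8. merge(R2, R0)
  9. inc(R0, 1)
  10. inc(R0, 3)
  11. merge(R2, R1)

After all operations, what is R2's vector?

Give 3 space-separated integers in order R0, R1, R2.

Answer: 1 0 0

Derivation:
Op 1: merge R2<->R1 -> R2=(0,0,0) R1=(0,0,0)
Op 2: merge R0<->R1 -> R0=(0,0,0) R1=(0,0,0)
Op 3: merge R2<->R0 -> R2=(0,0,0) R0=(0,0,0)
Op 4: merge R2<->R1 -> R2=(0,0,0) R1=(0,0,0)
Op 5: inc R0 by 1 -> R0=(1,0,0) value=1
Op 6: merge R1<->R2 -> R1=(0,0,0) R2=(0,0,0)
Op 7: merge R0<->R2 -> R0=(1,0,0) R2=(1,0,0)
Op 8: merge R2<->R0 -> R2=(1,0,0) R0=(1,0,0)
Op 9: inc R0 by 1 -> R0=(2,0,0) value=2
Op 10: inc R0 by 3 -> R0=(5,0,0) value=5
Op 11: merge R2<->R1 -> R2=(1,0,0) R1=(1,0,0)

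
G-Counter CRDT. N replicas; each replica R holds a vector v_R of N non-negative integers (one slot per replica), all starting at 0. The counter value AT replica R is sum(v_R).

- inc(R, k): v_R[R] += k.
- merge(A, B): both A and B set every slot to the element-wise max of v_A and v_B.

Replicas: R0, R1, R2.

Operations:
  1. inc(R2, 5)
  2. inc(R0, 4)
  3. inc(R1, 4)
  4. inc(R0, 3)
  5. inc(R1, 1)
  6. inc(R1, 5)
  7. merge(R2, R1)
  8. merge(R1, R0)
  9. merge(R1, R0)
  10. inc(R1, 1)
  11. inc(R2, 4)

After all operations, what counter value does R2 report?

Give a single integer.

Answer: 19

Derivation:
Op 1: inc R2 by 5 -> R2=(0,0,5) value=5
Op 2: inc R0 by 4 -> R0=(4,0,0) value=4
Op 3: inc R1 by 4 -> R1=(0,4,0) value=4
Op 4: inc R0 by 3 -> R0=(7,0,0) value=7
Op 5: inc R1 by 1 -> R1=(0,5,0) value=5
Op 6: inc R1 by 5 -> R1=(0,10,0) value=10
Op 7: merge R2<->R1 -> R2=(0,10,5) R1=(0,10,5)
Op 8: merge R1<->R0 -> R1=(7,10,5) R0=(7,10,5)
Op 9: merge R1<->R0 -> R1=(7,10,5) R0=(7,10,5)
Op 10: inc R1 by 1 -> R1=(7,11,5) value=23
Op 11: inc R2 by 4 -> R2=(0,10,9) value=19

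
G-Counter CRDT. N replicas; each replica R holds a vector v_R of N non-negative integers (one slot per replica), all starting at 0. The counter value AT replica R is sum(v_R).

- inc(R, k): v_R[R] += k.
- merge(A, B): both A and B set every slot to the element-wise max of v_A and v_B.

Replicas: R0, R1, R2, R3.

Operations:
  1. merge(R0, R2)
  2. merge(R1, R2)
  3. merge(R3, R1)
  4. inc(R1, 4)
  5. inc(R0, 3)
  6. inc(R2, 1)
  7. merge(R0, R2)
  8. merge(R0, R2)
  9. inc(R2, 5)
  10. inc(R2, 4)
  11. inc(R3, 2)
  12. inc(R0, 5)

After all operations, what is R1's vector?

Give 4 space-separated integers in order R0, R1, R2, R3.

Op 1: merge R0<->R2 -> R0=(0,0,0,0) R2=(0,0,0,0)
Op 2: merge R1<->R2 -> R1=(0,0,0,0) R2=(0,0,0,0)
Op 3: merge R3<->R1 -> R3=(0,0,0,0) R1=(0,0,0,0)
Op 4: inc R1 by 4 -> R1=(0,4,0,0) value=4
Op 5: inc R0 by 3 -> R0=(3,0,0,0) value=3
Op 6: inc R2 by 1 -> R2=(0,0,1,0) value=1
Op 7: merge R0<->R2 -> R0=(3,0,1,0) R2=(3,0,1,0)
Op 8: merge R0<->R2 -> R0=(3,0,1,0) R2=(3,0,1,0)
Op 9: inc R2 by 5 -> R2=(3,0,6,0) value=9
Op 10: inc R2 by 4 -> R2=(3,0,10,0) value=13
Op 11: inc R3 by 2 -> R3=(0,0,0,2) value=2
Op 12: inc R0 by 5 -> R0=(8,0,1,0) value=9

Answer: 0 4 0 0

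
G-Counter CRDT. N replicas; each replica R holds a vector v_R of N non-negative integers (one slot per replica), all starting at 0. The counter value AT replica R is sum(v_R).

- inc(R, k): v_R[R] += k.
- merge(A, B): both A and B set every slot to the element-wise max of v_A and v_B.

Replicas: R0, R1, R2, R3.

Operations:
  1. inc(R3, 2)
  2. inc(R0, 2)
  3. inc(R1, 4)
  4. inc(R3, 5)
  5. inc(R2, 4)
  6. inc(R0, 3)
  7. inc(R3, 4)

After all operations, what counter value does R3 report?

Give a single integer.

Op 1: inc R3 by 2 -> R3=(0,0,0,2) value=2
Op 2: inc R0 by 2 -> R0=(2,0,0,0) value=2
Op 3: inc R1 by 4 -> R1=(0,4,0,0) value=4
Op 4: inc R3 by 5 -> R3=(0,0,0,7) value=7
Op 5: inc R2 by 4 -> R2=(0,0,4,0) value=4
Op 6: inc R0 by 3 -> R0=(5,0,0,0) value=5
Op 7: inc R3 by 4 -> R3=(0,0,0,11) value=11

Answer: 11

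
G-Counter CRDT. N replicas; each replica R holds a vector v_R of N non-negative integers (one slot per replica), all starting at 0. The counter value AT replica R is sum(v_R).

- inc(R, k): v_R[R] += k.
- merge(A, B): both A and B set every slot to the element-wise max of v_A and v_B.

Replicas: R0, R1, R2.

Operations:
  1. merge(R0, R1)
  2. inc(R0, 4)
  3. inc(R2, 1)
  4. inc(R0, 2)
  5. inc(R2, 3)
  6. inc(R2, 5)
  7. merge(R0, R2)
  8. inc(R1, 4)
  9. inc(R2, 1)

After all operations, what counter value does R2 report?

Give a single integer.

Answer: 16

Derivation:
Op 1: merge R0<->R1 -> R0=(0,0,0) R1=(0,0,0)
Op 2: inc R0 by 4 -> R0=(4,0,0) value=4
Op 3: inc R2 by 1 -> R2=(0,0,1) value=1
Op 4: inc R0 by 2 -> R0=(6,0,0) value=6
Op 5: inc R2 by 3 -> R2=(0,0,4) value=4
Op 6: inc R2 by 5 -> R2=(0,0,9) value=9
Op 7: merge R0<->R2 -> R0=(6,0,9) R2=(6,0,9)
Op 8: inc R1 by 4 -> R1=(0,4,0) value=4
Op 9: inc R2 by 1 -> R2=(6,0,10) value=16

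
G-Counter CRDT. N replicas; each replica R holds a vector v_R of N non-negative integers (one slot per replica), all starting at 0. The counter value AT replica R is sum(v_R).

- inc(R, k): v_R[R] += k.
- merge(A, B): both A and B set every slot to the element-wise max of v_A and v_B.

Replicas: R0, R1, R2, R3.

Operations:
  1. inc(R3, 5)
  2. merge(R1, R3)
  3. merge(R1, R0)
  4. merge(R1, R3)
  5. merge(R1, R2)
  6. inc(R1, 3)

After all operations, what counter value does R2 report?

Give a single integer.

Op 1: inc R3 by 5 -> R3=(0,0,0,5) value=5
Op 2: merge R1<->R3 -> R1=(0,0,0,5) R3=(0,0,0,5)
Op 3: merge R1<->R0 -> R1=(0,0,0,5) R0=(0,0,0,5)
Op 4: merge R1<->R3 -> R1=(0,0,0,5) R3=(0,0,0,5)
Op 5: merge R1<->R2 -> R1=(0,0,0,5) R2=(0,0,0,5)
Op 6: inc R1 by 3 -> R1=(0,3,0,5) value=8

Answer: 5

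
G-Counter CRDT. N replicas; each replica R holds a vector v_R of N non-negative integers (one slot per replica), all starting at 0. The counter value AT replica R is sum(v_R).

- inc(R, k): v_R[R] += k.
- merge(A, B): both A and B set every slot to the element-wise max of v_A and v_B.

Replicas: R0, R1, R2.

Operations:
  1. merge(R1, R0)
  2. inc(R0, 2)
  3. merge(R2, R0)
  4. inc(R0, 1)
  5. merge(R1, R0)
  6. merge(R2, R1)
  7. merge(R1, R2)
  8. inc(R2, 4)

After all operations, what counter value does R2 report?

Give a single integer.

Answer: 7

Derivation:
Op 1: merge R1<->R0 -> R1=(0,0,0) R0=(0,0,0)
Op 2: inc R0 by 2 -> R0=(2,0,0) value=2
Op 3: merge R2<->R0 -> R2=(2,0,0) R0=(2,0,0)
Op 4: inc R0 by 1 -> R0=(3,0,0) value=3
Op 5: merge R1<->R0 -> R1=(3,0,0) R0=(3,0,0)
Op 6: merge R2<->R1 -> R2=(3,0,0) R1=(3,0,0)
Op 7: merge R1<->R2 -> R1=(3,0,0) R2=(3,0,0)
Op 8: inc R2 by 4 -> R2=(3,0,4) value=7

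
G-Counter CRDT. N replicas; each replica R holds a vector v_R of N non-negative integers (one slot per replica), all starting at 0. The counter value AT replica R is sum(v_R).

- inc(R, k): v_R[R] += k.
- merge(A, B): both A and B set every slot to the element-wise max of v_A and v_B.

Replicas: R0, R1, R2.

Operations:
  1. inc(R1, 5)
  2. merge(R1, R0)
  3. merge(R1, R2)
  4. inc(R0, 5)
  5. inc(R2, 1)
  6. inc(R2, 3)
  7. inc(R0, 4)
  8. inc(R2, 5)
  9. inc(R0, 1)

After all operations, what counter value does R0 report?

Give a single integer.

Answer: 15

Derivation:
Op 1: inc R1 by 5 -> R1=(0,5,0) value=5
Op 2: merge R1<->R0 -> R1=(0,5,0) R0=(0,5,0)
Op 3: merge R1<->R2 -> R1=(0,5,0) R2=(0,5,0)
Op 4: inc R0 by 5 -> R0=(5,5,0) value=10
Op 5: inc R2 by 1 -> R2=(0,5,1) value=6
Op 6: inc R2 by 3 -> R2=(0,5,4) value=9
Op 7: inc R0 by 4 -> R0=(9,5,0) value=14
Op 8: inc R2 by 5 -> R2=(0,5,9) value=14
Op 9: inc R0 by 1 -> R0=(10,5,0) value=15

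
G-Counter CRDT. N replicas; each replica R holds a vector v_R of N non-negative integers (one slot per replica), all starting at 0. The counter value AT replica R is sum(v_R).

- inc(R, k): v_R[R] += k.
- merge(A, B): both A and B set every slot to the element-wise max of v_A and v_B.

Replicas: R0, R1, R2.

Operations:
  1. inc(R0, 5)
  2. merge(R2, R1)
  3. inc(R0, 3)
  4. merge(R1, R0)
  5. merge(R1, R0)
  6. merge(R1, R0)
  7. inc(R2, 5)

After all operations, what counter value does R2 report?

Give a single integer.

Answer: 5

Derivation:
Op 1: inc R0 by 5 -> R0=(5,0,0) value=5
Op 2: merge R2<->R1 -> R2=(0,0,0) R1=(0,0,0)
Op 3: inc R0 by 3 -> R0=(8,0,0) value=8
Op 4: merge R1<->R0 -> R1=(8,0,0) R0=(8,0,0)
Op 5: merge R1<->R0 -> R1=(8,0,0) R0=(8,0,0)
Op 6: merge R1<->R0 -> R1=(8,0,0) R0=(8,0,0)
Op 7: inc R2 by 5 -> R2=(0,0,5) value=5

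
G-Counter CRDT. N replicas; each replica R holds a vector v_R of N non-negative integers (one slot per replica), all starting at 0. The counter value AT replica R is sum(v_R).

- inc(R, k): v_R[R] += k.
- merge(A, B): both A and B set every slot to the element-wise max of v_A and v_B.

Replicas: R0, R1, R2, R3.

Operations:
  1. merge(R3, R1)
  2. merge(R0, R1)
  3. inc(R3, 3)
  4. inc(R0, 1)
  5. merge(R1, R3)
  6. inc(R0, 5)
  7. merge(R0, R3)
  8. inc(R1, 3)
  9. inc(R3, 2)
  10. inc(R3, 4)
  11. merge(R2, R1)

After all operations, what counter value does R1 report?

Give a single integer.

Answer: 6

Derivation:
Op 1: merge R3<->R1 -> R3=(0,0,0,0) R1=(0,0,0,0)
Op 2: merge R0<->R1 -> R0=(0,0,0,0) R1=(0,0,0,0)
Op 3: inc R3 by 3 -> R3=(0,0,0,3) value=3
Op 4: inc R0 by 1 -> R0=(1,0,0,0) value=1
Op 5: merge R1<->R3 -> R1=(0,0,0,3) R3=(0,0,0,3)
Op 6: inc R0 by 5 -> R0=(6,0,0,0) value=6
Op 7: merge R0<->R3 -> R0=(6,0,0,3) R3=(6,0,0,3)
Op 8: inc R1 by 3 -> R1=(0,3,0,3) value=6
Op 9: inc R3 by 2 -> R3=(6,0,0,5) value=11
Op 10: inc R3 by 4 -> R3=(6,0,0,9) value=15
Op 11: merge R2<->R1 -> R2=(0,3,0,3) R1=(0,3,0,3)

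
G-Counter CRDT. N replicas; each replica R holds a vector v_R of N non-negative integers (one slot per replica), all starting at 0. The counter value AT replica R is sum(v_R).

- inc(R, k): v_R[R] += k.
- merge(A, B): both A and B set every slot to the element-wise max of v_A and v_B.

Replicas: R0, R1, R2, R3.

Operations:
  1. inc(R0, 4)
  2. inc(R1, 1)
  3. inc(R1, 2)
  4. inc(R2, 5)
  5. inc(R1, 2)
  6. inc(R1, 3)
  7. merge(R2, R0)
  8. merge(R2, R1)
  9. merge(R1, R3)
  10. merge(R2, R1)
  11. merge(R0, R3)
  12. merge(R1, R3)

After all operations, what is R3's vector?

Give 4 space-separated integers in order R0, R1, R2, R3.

Op 1: inc R0 by 4 -> R0=(4,0,0,0) value=4
Op 2: inc R1 by 1 -> R1=(0,1,0,0) value=1
Op 3: inc R1 by 2 -> R1=(0,3,0,0) value=3
Op 4: inc R2 by 5 -> R2=(0,0,5,0) value=5
Op 5: inc R1 by 2 -> R1=(0,5,0,0) value=5
Op 6: inc R1 by 3 -> R1=(0,8,0,0) value=8
Op 7: merge R2<->R0 -> R2=(4,0,5,0) R0=(4,0,5,0)
Op 8: merge R2<->R1 -> R2=(4,8,5,0) R1=(4,8,5,0)
Op 9: merge R1<->R3 -> R1=(4,8,5,0) R3=(4,8,5,0)
Op 10: merge R2<->R1 -> R2=(4,8,5,0) R1=(4,8,5,0)
Op 11: merge R0<->R3 -> R0=(4,8,5,0) R3=(4,8,5,0)
Op 12: merge R1<->R3 -> R1=(4,8,5,0) R3=(4,8,5,0)

Answer: 4 8 5 0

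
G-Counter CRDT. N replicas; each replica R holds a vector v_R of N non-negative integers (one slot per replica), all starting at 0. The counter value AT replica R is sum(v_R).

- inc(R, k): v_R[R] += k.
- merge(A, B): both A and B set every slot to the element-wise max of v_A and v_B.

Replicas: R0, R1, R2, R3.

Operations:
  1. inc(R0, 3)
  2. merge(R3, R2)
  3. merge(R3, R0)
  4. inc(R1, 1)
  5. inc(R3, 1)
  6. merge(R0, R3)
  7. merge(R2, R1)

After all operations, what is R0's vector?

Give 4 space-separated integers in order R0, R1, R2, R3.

Op 1: inc R0 by 3 -> R0=(3,0,0,0) value=3
Op 2: merge R3<->R2 -> R3=(0,0,0,0) R2=(0,0,0,0)
Op 3: merge R3<->R0 -> R3=(3,0,0,0) R0=(3,0,0,0)
Op 4: inc R1 by 1 -> R1=(0,1,0,0) value=1
Op 5: inc R3 by 1 -> R3=(3,0,0,1) value=4
Op 6: merge R0<->R3 -> R0=(3,0,0,1) R3=(3,0,0,1)
Op 7: merge R2<->R1 -> R2=(0,1,0,0) R1=(0,1,0,0)

Answer: 3 0 0 1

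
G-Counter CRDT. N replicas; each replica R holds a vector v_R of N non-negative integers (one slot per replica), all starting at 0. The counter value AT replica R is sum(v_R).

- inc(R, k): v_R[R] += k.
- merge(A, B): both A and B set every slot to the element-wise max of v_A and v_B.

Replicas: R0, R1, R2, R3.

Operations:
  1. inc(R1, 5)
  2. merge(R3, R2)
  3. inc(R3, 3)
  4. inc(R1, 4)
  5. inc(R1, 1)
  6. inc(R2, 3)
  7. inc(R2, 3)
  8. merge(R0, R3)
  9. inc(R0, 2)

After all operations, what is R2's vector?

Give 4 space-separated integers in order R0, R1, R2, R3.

Answer: 0 0 6 0

Derivation:
Op 1: inc R1 by 5 -> R1=(0,5,0,0) value=5
Op 2: merge R3<->R2 -> R3=(0,0,0,0) R2=(0,0,0,0)
Op 3: inc R3 by 3 -> R3=(0,0,0,3) value=3
Op 4: inc R1 by 4 -> R1=(0,9,0,0) value=9
Op 5: inc R1 by 1 -> R1=(0,10,0,0) value=10
Op 6: inc R2 by 3 -> R2=(0,0,3,0) value=3
Op 7: inc R2 by 3 -> R2=(0,0,6,0) value=6
Op 8: merge R0<->R3 -> R0=(0,0,0,3) R3=(0,0,0,3)
Op 9: inc R0 by 2 -> R0=(2,0,0,3) value=5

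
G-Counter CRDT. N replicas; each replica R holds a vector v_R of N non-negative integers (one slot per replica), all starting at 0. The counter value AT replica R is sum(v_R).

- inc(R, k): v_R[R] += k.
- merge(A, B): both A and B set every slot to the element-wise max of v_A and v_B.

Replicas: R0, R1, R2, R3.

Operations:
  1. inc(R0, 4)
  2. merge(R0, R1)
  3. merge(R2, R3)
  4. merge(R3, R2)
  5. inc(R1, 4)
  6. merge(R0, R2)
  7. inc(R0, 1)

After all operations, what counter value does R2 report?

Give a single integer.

Op 1: inc R0 by 4 -> R0=(4,0,0,0) value=4
Op 2: merge R0<->R1 -> R0=(4,0,0,0) R1=(4,0,0,0)
Op 3: merge R2<->R3 -> R2=(0,0,0,0) R3=(0,0,0,0)
Op 4: merge R3<->R2 -> R3=(0,0,0,0) R2=(0,0,0,0)
Op 5: inc R1 by 4 -> R1=(4,4,0,0) value=8
Op 6: merge R0<->R2 -> R0=(4,0,0,0) R2=(4,0,0,0)
Op 7: inc R0 by 1 -> R0=(5,0,0,0) value=5

Answer: 4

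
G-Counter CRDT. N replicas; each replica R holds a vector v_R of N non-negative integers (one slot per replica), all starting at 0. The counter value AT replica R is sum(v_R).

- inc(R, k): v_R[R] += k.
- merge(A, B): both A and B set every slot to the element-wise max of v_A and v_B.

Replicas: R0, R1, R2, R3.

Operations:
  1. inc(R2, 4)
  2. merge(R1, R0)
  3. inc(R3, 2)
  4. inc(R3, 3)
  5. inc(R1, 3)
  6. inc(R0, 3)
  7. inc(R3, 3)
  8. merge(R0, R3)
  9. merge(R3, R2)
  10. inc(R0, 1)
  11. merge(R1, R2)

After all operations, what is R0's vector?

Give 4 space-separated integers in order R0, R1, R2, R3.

Op 1: inc R2 by 4 -> R2=(0,0,4,0) value=4
Op 2: merge R1<->R0 -> R1=(0,0,0,0) R0=(0,0,0,0)
Op 3: inc R3 by 2 -> R3=(0,0,0,2) value=2
Op 4: inc R3 by 3 -> R3=(0,0,0,5) value=5
Op 5: inc R1 by 3 -> R1=(0,3,0,0) value=3
Op 6: inc R0 by 3 -> R0=(3,0,0,0) value=3
Op 7: inc R3 by 3 -> R3=(0,0,0,8) value=8
Op 8: merge R0<->R3 -> R0=(3,0,0,8) R3=(3,0,0,8)
Op 9: merge R3<->R2 -> R3=(3,0,4,8) R2=(3,0,4,8)
Op 10: inc R0 by 1 -> R0=(4,0,0,8) value=12
Op 11: merge R1<->R2 -> R1=(3,3,4,8) R2=(3,3,4,8)

Answer: 4 0 0 8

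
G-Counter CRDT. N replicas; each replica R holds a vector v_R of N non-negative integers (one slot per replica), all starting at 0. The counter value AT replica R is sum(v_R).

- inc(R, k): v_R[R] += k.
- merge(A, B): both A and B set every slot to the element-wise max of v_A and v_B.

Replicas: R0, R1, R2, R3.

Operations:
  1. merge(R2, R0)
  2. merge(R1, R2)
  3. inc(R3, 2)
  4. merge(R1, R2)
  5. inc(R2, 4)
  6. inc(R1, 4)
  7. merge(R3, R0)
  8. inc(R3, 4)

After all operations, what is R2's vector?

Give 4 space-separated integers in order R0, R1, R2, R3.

Op 1: merge R2<->R0 -> R2=(0,0,0,0) R0=(0,0,0,0)
Op 2: merge R1<->R2 -> R1=(0,0,0,0) R2=(0,0,0,0)
Op 3: inc R3 by 2 -> R3=(0,0,0,2) value=2
Op 4: merge R1<->R2 -> R1=(0,0,0,0) R2=(0,0,0,0)
Op 5: inc R2 by 4 -> R2=(0,0,4,0) value=4
Op 6: inc R1 by 4 -> R1=(0,4,0,0) value=4
Op 7: merge R3<->R0 -> R3=(0,0,0,2) R0=(0,0,0,2)
Op 8: inc R3 by 4 -> R3=(0,0,0,6) value=6

Answer: 0 0 4 0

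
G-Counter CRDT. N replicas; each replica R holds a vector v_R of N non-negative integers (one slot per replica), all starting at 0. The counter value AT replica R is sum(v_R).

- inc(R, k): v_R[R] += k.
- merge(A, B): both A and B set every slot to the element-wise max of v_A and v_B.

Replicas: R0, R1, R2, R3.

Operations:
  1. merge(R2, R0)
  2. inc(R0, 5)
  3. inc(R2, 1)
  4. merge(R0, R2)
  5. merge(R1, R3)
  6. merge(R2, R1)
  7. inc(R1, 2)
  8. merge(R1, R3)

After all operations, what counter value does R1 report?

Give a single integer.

Answer: 8

Derivation:
Op 1: merge R2<->R0 -> R2=(0,0,0,0) R0=(0,0,0,0)
Op 2: inc R0 by 5 -> R0=(5,0,0,0) value=5
Op 3: inc R2 by 1 -> R2=(0,0,1,0) value=1
Op 4: merge R0<->R2 -> R0=(5,0,1,0) R2=(5,0,1,0)
Op 5: merge R1<->R3 -> R1=(0,0,0,0) R3=(0,0,0,0)
Op 6: merge R2<->R1 -> R2=(5,0,1,0) R1=(5,0,1,0)
Op 7: inc R1 by 2 -> R1=(5,2,1,0) value=8
Op 8: merge R1<->R3 -> R1=(5,2,1,0) R3=(5,2,1,0)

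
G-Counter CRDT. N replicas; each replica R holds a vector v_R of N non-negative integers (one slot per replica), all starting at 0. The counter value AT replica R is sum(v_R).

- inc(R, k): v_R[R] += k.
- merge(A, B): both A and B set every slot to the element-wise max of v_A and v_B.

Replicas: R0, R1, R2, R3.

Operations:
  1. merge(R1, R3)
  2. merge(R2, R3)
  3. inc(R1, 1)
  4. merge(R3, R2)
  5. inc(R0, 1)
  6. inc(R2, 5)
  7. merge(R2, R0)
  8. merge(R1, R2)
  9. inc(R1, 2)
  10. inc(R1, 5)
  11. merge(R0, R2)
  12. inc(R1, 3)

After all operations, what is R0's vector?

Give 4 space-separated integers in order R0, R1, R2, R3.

Op 1: merge R1<->R3 -> R1=(0,0,0,0) R3=(0,0,0,0)
Op 2: merge R2<->R3 -> R2=(0,0,0,0) R3=(0,0,0,0)
Op 3: inc R1 by 1 -> R1=(0,1,0,0) value=1
Op 4: merge R3<->R2 -> R3=(0,0,0,0) R2=(0,0,0,0)
Op 5: inc R0 by 1 -> R0=(1,0,0,0) value=1
Op 6: inc R2 by 5 -> R2=(0,0,5,0) value=5
Op 7: merge R2<->R0 -> R2=(1,0,5,0) R0=(1,0,5,0)
Op 8: merge R1<->R2 -> R1=(1,1,5,0) R2=(1,1,5,0)
Op 9: inc R1 by 2 -> R1=(1,3,5,0) value=9
Op 10: inc R1 by 5 -> R1=(1,8,5,0) value=14
Op 11: merge R0<->R2 -> R0=(1,1,5,0) R2=(1,1,5,0)
Op 12: inc R1 by 3 -> R1=(1,11,5,0) value=17

Answer: 1 1 5 0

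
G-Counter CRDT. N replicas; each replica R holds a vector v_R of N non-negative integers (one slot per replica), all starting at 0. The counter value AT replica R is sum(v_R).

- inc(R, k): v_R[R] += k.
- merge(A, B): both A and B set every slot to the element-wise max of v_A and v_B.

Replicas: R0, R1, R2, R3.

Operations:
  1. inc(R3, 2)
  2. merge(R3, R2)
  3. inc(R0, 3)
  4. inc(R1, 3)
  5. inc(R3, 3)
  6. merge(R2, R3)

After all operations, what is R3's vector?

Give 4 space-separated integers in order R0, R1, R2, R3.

Answer: 0 0 0 5

Derivation:
Op 1: inc R3 by 2 -> R3=(0,0,0,2) value=2
Op 2: merge R3<->R2 -> R3=(0,0,0,2) R2=(0,0,0,2)
Op 3: inc R0 by 3 -> R0=(3,0,0,0) value=3
Op 4: inc R1 by 3 -> R1=(0,3,0,0) value=3
Op 5: inc R3 by 3 -> R3=(0,0,0,5) value=5
Op 6: merge R2<->R3 -> R2=(0,0,0,5) R3=(0,0,0,5)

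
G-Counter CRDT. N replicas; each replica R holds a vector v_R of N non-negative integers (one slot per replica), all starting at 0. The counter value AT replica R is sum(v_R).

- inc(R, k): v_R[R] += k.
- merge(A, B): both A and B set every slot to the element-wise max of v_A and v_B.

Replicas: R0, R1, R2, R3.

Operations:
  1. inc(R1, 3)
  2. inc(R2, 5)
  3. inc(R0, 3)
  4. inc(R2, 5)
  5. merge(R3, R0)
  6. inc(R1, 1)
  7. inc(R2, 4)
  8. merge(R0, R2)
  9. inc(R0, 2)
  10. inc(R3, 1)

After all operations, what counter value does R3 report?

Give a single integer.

Answer: 4

Derivation:
Op 1: inc R1 by 3 -> R1=(0,3,0,0) value=3
Op 2: inc R2 by 5 -> R2=(0,0,5,0) value=5
Op 3: inc R0 by 3 -> R0=(3,0,0,0) value=3
Op 4: inc R2 by 5 -> R2=(0,0,10,0) value=10
Op 5: merge R3<->R0 -> R3=(3,0,0,0) R0=(3,0,0,0)
Op 6: inc R1 by 1 -> R1=(0,4,0,0) value=4
Op 7: inc R2 by 4 -> R2=(0,0,14,0) value=14
Op 8: merge R0<->R2 -> R0=(3,0,14,0) R2=(3,0,14,0)
Op 9: inc R0 by 2 -> R0=(5,0,14,0) value=19
Op 10: inc R3 by 1 -> R3=(3,0,0,1) value=4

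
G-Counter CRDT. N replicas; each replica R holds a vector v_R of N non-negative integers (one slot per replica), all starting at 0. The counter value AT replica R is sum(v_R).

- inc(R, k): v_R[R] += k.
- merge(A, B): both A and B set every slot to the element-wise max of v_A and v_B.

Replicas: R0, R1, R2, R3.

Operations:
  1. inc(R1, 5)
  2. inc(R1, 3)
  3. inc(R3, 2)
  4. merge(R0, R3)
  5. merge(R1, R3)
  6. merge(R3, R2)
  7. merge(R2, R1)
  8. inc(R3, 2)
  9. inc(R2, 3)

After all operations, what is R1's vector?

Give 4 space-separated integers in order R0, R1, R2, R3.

Answer: 0 8 0 2

Derivation:
Op 1: inc R1 by 5 -> R1=(0,5,0,0) value=5
Op 2: inc R1 by 3 -> R1=(0,8,0,0) value=8
Op 3: inc R3 by 2 -> R3=(0,0,0,2) value=2
Op 4: merge R0<->R3 -> R0=(0,0,0,2) R3=(0,0,0,2)
Op 5: merge R1<->R3 -> R1=(0,8,0,2) R3=(0,8,0,2)
Op 6: merge R3<->R2 -> R3=(0,8,0,2) R2=(0,8,0,2)
Op 7: merge R2<->R1 -> R2=(0,8,0,2) R1=(0,8,0,2)
Op 8: inc R3 by 2 -> R3=(0,8,0,4) value=12
Op 9: inc R2 by 3 -> R2=(0,8,3,2) value=13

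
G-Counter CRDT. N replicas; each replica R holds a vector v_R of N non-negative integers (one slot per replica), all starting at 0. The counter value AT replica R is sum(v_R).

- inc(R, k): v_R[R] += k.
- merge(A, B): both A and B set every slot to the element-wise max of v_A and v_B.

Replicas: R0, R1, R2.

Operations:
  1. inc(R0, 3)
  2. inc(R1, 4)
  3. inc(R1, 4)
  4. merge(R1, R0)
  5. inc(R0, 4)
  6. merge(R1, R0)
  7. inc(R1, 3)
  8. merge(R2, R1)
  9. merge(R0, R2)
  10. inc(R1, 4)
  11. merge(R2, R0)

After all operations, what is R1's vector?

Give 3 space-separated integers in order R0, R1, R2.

Answer: 7 15 0

Derivation:
Op 1: inc R0 by 3 -> R0=(3,0,0) value=3
Op 2: inc R1 by 4 -> R1=(0,4,0) value=4
Op 3: inc R1 by 4 -> R1=(0,8,0) value=8
Op 4: merge R1<->R0 -> R1=(3,8,0) R0=(3,8,0)
Op 5: inc R0 by 4 -> R0=(7,8,0) value=15
Op 6: merge R1<->R0 -> R1=(7,8,0) R0=(7,8,0)
Op 7: inc R1 by 3 -> R1=(7,11,0) value=18
Op 8: merge R2<->R1 -> R2=(7,11,0) R1=(7,11,0)
Op 9: merge R0<->R2 -> R0=(7,11,0) R2=(7,11,0)
Op 10: inc R1 by 4 -> R1=(7,15,0) value=22
Op 11: merge R2<->R0 -> R2=(7,11,0) R0=(7,11,0)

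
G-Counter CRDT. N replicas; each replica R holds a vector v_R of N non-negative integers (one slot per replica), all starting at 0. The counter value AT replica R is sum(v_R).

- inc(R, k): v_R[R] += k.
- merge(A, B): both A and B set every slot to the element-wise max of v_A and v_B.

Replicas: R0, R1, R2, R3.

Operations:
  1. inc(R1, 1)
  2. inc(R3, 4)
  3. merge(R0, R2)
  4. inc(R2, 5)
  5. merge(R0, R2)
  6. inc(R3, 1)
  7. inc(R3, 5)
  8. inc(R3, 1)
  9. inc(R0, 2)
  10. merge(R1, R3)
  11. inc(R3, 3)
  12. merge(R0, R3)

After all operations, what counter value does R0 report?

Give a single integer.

Op 1: inc R1 by 1 -> R1=(0,1,0,0) value=1
Op 2: inc R3 by 4 -> R3=(0,0,0,4) value=4
Op 3: merge R0<->R2 -> R0=(0,0,0,0) R2=(0,0,0,0)
Op 4: inc R2 by 5 -> R2=(0,0,5,0) value=5
Op 5: merge R0<->R2 -> R0=(0,0,5,0) R2=(0,0,5,0)
Op 6: inc R3 by 1 -> R3=(0,0,0,5) value=5
Op 7: inc R3 by 5 -> R3=(0,0,0,10) value=10
Op 8: inc R3 by 1 -> R3=(0,0,0,11) value=11
Op 9: inc R0 by 2 -> R0=(2,0,5,0) value=7
Op 10: merge R1<->R3 -> R1=(0,1,0,11) R3=(0,1,0,11)
Op 11: inc R3 by 3 -> R3=(0,1,0,14) value=15
Op 12: merge R0<->R3 -> R0=(2,1,5,14) R3=(2,1,5,14)

Answer: 22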